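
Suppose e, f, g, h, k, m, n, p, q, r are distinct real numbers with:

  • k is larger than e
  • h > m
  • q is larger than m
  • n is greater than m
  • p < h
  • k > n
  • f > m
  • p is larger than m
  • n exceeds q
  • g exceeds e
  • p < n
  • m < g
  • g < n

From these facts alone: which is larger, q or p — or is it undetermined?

undetermined

Following every chain through p: above p we get h, n, k; below p we get m.
q is not reached, and no chain runs the other way from q to p.
So the given relations leave the order of p and q undetermined.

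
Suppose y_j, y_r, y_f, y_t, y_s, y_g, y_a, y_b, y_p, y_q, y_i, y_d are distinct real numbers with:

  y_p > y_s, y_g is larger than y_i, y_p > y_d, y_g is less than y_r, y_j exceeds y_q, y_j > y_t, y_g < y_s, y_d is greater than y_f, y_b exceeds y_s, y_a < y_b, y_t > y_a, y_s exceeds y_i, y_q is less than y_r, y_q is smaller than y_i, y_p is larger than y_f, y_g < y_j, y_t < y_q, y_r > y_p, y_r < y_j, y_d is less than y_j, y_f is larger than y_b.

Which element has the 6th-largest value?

y_b

The consecutive relations fix a unique order: y_a < y_t < y_q < y_i < y_g < y_s < y_b < y_f < y_d < y_p < y_r < y_j.
The 6th largest is y_b.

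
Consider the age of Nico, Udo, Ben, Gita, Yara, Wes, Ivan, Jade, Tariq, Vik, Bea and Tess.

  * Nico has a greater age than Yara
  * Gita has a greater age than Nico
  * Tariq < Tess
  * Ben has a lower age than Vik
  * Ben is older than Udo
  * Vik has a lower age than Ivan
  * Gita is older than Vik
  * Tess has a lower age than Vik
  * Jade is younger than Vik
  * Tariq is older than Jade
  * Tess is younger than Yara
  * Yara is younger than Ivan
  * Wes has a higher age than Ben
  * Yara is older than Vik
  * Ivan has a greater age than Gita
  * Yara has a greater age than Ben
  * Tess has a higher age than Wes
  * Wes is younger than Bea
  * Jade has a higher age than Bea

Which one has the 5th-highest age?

Piecing the relations together gives one ordering: Udo < Ben < Wes < Bea < Jade < Tariq < Tess < Vik < Yara < Nico < Gita < Ivan.
The 5th largest is Vik.

Vik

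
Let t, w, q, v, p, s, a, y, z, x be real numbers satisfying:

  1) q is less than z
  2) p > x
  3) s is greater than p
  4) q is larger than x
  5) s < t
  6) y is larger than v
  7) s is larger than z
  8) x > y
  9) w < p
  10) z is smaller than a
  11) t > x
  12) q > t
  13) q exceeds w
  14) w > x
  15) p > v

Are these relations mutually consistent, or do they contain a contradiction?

inconsistent

Chaining the given relations yields s < t < q < z, so s < z. But one relation states z < s. These cannot both hold.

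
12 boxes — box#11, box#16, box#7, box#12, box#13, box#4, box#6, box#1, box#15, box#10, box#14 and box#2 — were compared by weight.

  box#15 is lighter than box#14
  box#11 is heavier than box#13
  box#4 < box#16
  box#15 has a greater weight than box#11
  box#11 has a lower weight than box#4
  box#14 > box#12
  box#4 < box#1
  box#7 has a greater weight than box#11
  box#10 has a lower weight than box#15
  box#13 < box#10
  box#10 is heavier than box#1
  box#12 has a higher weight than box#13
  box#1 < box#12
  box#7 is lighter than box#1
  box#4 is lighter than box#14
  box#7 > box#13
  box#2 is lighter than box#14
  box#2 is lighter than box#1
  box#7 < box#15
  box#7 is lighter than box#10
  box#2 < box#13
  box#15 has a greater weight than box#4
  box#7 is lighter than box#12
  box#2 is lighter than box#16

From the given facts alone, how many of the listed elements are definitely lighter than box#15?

7

The elements the relations force below box#15 are box#2, box#13, box#11, box#7, box#4, box#1, box#10 — no chain reaches any other.
That is 7.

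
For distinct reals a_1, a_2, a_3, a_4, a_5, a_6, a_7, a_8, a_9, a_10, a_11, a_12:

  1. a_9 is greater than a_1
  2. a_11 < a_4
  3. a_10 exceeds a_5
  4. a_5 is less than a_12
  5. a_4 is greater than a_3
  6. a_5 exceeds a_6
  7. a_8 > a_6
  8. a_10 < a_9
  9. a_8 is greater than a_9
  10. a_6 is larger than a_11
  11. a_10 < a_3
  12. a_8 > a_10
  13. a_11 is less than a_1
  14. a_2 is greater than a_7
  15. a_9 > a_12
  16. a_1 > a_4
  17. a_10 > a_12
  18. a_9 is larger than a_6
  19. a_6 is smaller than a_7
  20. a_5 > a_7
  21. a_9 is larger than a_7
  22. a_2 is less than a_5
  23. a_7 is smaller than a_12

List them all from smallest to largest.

a_11 < a_6 < a_7 < a_2 < a_5 < a_12 < a_10 < a_3 < a_4 < a_1 < a_9 < a_8

Nothing is placed below a_11, so it is least; from there a_11 < a_6; a_6 < a_7; a_7 < a_2; a_2 < a_5; a_5 < a_12; a_12 < a_10; a_10 < a_3; a_3 < a_4; a_4 < a_1; a_1 < a_9; a_9 < a_8, each given directly.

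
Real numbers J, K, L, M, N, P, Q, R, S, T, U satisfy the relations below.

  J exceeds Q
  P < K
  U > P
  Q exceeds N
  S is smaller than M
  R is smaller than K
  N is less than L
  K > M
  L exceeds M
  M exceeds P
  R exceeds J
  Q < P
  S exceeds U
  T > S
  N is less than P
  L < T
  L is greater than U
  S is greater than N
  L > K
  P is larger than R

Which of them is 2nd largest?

Piecing the relations together gives one ordering: N < Q < J < R < P < U < S < M < K < L < T.
The 2nd largest is L.

L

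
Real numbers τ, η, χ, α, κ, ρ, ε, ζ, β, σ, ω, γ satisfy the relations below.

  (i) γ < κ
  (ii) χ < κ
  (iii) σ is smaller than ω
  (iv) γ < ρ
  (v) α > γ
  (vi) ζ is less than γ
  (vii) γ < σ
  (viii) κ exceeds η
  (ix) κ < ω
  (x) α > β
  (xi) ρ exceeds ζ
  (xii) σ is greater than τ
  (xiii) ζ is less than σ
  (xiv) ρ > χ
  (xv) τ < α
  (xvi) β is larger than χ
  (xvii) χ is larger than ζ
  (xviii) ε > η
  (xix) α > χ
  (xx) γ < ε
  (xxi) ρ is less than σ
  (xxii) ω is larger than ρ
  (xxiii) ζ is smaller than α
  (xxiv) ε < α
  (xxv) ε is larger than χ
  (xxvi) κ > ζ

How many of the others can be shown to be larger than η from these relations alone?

From η the given relations immediately reach ε, κ.
From those, α, ω — 4 in total.
Nothing else is reachable above η; 4 in all.

4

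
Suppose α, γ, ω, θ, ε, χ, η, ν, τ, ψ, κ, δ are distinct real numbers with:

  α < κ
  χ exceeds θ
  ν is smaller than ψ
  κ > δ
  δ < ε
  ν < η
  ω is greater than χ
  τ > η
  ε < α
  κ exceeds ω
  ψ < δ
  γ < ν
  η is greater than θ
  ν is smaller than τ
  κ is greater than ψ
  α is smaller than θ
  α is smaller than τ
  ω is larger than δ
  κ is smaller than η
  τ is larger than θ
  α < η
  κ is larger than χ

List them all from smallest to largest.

Each adjacent pair is fixed by a given relation: γ < ν; ν < ψ; ψ < δ; δ < ε; ε < α; α < θ; θ < χ; χ < ω; ω < κ; κ < η; η < τ. Chaining them end to end gives the full order.

γ < ν < ψ < δ < ε < α < θ < χ < ω < κ < η < τ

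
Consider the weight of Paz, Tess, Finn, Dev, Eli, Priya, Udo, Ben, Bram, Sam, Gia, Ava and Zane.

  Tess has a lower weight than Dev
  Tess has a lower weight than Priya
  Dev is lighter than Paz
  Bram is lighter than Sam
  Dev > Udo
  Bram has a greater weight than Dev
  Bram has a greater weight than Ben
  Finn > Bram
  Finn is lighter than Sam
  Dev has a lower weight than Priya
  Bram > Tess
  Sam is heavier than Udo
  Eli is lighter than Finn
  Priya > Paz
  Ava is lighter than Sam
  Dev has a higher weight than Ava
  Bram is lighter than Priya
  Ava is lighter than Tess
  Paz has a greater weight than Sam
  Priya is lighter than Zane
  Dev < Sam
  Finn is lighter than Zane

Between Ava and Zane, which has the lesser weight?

Ava

Link the given pairs in sequence: Ava < Tess; Tess < Dev; Dev < Bram; Bram < Finn; Finn < Sam; Sam < Paz; Paz < Priya; Priya < Zane.
Together: Ava < Tess < Dev < Bram < Finn < Sam < Paz < Priya < Zane.
So Ava < Zane; Ava is the lighter of the two.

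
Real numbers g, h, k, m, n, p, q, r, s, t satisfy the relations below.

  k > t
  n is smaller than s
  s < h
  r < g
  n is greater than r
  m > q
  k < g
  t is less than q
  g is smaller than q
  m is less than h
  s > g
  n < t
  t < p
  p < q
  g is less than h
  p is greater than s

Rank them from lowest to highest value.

The consecutive links are each given: r < n; n < t; t < k; k < g; g < s; s < p; p < q; q < m; m < h.

r < n < t < k < g < s < p < q < m < h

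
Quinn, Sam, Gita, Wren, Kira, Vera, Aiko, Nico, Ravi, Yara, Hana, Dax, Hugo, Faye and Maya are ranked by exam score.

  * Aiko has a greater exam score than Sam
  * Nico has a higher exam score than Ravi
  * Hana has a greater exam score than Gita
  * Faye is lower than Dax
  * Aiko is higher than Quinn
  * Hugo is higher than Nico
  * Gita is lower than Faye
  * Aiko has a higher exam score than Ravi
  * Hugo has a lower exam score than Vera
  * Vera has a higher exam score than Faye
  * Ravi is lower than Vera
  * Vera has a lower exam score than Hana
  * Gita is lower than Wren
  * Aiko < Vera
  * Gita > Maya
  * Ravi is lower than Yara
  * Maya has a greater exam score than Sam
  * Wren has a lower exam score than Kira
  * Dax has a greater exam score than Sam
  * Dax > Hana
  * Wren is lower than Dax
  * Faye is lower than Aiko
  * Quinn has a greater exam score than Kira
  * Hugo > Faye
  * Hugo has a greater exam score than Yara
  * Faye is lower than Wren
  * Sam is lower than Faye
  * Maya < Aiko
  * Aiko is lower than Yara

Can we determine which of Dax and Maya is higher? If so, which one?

Dax

Maya < Gita and Gita < Faye give Maya < Faye.
With Faye < Wren: Maya < Gita < Faye < Wren.
Then Wren < Kira extends the chain to Kira.
Then Kira < Quinn extends the chain to Quinn.
With Quinn < Aiko: Maya < Gita < Faye < Wren < Kira < Quinn < Aiko.
Then Aiko < Yara extends the chain to Yara.
With Yara < Hugo: Maya < Gita < Faye < Wren < Kira < Quinn < Aiko < Yara < Hugo.
With Hugo < Vera: Maya < Gita < Faye < Wren < Kira < Quinn < Aiko < Yara < Hugo < Vera.
Then Vera < Hana extends the chain to Hana.
Then Hana < Dax extends the chain to Dax.
So Dax is higher.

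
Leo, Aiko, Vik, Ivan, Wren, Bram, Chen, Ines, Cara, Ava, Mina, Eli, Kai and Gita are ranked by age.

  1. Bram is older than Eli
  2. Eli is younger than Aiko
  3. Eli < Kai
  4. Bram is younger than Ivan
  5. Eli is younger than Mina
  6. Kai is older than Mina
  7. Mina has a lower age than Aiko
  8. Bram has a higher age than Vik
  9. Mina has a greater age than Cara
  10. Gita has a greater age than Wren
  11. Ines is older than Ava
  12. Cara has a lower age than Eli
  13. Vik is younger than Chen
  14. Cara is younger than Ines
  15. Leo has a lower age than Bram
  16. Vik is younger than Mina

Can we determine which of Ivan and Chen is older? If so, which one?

Following every chain through Chen: below Chen we get Vik.
Ivan is not reached, and no chain runs the other way from Ivan to Chen.
So the given relations leave the order of Chen and Ivan undetermined.

undetermined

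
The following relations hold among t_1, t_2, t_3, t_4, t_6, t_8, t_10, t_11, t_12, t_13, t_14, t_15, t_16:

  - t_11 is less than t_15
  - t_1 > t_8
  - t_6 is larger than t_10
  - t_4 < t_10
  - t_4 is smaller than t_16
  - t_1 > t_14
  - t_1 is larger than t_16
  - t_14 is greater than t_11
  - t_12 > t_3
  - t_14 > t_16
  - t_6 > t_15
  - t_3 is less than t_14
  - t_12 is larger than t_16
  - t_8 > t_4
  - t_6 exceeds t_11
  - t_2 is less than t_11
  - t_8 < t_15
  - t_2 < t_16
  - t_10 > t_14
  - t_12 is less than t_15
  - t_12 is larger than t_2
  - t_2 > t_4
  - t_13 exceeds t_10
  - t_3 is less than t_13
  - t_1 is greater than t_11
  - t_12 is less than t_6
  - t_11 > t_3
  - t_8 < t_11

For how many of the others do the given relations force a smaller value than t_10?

7

From t_10 the given relations immediately reach t_4, t_14.
From those, t_3, t_16, t_11 — 5 in total.
From those, t_2, t_8 — 7 in total.
No other element is forced below t_10 by the given relations, so the count is 7.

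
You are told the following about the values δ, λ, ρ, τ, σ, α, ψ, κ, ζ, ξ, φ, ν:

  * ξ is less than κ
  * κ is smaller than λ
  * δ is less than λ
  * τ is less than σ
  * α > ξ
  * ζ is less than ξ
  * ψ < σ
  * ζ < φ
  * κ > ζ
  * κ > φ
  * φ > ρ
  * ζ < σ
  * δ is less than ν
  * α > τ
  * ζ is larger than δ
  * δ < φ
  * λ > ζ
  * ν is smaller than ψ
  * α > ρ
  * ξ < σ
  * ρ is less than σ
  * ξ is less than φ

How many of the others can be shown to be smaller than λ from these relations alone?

6

The elements the relations force below λ are ρ, δ, ζ, ξ, φ, κ — no chain reaches any other.
That is 6.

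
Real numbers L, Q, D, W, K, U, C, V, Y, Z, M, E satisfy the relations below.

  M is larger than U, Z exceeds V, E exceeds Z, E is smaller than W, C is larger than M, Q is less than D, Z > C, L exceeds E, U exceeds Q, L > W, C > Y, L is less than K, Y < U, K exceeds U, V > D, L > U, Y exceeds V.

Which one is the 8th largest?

U

Piecing the relations together gives one ordering: Q < D < V < Y < U < M < C < Z < E < W < L < K.
Counting 8 from the largest end gives U.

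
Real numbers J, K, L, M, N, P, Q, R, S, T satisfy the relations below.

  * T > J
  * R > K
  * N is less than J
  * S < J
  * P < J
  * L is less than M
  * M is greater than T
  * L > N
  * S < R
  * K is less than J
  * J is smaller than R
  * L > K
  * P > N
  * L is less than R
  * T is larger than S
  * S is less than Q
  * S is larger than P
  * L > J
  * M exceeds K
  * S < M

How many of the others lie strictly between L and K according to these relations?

Chaining upward from K reaches: J, T, M, R.
Chaining downward from L reaches: N, P, S, J.
Strictly between K and L are those in both lists: J — 1 element.

1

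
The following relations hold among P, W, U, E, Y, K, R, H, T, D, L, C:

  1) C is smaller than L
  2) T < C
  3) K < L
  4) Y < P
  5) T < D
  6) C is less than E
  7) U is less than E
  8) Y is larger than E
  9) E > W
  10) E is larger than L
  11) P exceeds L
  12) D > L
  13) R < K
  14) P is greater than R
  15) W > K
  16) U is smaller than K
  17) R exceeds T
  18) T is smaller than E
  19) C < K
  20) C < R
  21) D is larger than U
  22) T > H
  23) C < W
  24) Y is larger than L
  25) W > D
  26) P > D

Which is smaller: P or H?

H

H < T and T < C give H < C.
Then C < R extends the chain to R.
Then R < K extends the chain to K.
With K < L: H < T < C < R < K < L.
Then L < D extends the chain to D.
Then D < W extends the chain to W.
Then W < E extends the chain to E.
With E < Y: H < T < C < R < K < L < D < W < E < Y.
With Y < P: H < T < C < R < K < L < D < W < E < Y < P.
So H < P; H is the smaller of the two.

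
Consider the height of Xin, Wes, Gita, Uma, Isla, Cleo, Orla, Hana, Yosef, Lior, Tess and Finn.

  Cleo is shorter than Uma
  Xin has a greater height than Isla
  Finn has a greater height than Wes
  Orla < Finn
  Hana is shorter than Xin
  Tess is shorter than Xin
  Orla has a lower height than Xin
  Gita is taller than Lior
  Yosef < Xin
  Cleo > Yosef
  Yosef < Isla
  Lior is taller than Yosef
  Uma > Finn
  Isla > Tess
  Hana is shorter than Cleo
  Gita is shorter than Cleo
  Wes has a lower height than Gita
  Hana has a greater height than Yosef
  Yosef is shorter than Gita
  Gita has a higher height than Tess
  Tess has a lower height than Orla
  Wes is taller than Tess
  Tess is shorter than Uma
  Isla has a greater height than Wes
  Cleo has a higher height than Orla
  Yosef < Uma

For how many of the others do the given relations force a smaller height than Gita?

4

From Gita the given relations immediately reach Tess, Wes, Yosef, Lior.
No other element is forced below Gita by the given relations, so the count is 4.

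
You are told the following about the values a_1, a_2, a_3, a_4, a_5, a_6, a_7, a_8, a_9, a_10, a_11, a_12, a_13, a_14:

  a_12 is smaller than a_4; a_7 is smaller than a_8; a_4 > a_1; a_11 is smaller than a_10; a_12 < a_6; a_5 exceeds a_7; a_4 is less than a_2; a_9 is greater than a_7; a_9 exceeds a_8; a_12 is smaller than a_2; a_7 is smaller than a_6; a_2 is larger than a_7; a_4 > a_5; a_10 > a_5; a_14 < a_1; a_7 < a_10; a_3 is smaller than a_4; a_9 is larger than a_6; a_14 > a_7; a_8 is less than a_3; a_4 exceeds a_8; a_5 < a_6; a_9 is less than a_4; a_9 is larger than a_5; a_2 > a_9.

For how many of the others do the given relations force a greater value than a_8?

4

The elements the relations force above a_8 are a_3, a_9, a_4, a_2 — no chain reaches any other.
That is 4.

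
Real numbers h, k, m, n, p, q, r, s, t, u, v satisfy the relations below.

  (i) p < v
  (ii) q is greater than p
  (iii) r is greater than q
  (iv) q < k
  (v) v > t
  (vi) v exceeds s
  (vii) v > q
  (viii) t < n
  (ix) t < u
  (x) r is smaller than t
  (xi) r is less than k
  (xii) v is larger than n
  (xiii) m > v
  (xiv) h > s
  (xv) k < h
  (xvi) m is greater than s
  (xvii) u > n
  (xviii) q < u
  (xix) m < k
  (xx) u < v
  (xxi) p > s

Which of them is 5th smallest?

Piecing the relations together gives one ordering: s < p < q < r < t < n < u < v < m < k < h.
Counting 5 from the smallest end gives t.

t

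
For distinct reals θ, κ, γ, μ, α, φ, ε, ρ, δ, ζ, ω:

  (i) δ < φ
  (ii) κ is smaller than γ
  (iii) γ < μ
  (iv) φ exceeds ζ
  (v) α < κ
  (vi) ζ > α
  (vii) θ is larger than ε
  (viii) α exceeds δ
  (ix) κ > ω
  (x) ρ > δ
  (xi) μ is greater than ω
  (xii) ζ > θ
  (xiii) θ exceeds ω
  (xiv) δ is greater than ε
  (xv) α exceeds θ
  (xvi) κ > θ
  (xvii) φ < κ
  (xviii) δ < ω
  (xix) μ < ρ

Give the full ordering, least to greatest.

ε < δ < ω < θ < α < ζ < φ < κ < γ < μ < ρ

Nothing is placed below ε, so it is least; from there ε < δ; δ < ω; ω < θ; θ < α; α < ζ; ζ < φ; φ < κ; κ < γ; γ < μ; μ < ρ, each given directly.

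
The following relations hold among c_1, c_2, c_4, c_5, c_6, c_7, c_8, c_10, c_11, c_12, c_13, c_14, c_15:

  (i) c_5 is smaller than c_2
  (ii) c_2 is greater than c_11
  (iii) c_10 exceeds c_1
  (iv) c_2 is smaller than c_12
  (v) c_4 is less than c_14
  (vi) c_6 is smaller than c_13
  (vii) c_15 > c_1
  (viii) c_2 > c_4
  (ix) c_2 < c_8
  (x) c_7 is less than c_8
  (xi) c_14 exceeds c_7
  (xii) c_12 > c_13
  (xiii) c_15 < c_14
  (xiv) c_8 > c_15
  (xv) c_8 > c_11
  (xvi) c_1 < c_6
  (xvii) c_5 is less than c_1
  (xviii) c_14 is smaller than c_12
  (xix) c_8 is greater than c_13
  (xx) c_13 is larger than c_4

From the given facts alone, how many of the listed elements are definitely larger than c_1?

The elements the relations force above c_1 are c_15, c_6, c_13, c_10, c_14, c_12, c_8 — no chain reaches any other.
That is 7.

7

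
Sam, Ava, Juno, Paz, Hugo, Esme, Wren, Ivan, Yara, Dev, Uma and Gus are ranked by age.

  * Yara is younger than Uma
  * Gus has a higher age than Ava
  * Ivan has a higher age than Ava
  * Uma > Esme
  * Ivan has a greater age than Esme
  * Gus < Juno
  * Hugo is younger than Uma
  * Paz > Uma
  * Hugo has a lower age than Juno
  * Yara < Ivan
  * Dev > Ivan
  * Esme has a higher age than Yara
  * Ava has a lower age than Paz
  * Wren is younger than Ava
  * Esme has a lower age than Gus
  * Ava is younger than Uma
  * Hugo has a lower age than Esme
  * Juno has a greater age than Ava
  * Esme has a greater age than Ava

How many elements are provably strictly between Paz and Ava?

2

Chaining upward from Ava reaches: Esme, Gus, Ivan, Uma, Juno, Dev.
Chaining downward from Paz reaches: Hugo, Wren, Yara, Esme, Uma.
Strictly between Ava and Paz are those in both lists: Esme, Uma — 2 elements.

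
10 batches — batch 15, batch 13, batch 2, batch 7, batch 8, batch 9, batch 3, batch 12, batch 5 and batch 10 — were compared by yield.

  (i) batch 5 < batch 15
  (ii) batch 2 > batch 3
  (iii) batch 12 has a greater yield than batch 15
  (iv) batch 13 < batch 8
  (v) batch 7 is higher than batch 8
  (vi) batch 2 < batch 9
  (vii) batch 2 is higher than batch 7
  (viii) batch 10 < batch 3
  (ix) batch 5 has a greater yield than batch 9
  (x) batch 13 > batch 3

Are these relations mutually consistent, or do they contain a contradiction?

consistent

Every relation is compatible with batch 10 < batch 3 < batch 13 < batch 8 < batch 7 < batch 2 < batch 9 < batch 5 < batch 15 < batch 12; the set is consistent.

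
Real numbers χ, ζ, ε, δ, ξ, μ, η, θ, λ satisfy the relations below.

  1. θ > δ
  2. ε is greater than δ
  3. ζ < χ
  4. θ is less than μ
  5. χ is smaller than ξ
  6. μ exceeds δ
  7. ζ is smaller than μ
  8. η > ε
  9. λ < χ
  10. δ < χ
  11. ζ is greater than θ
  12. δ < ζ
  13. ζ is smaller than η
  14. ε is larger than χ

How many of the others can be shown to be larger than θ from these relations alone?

The elements the relations force above θ are ζ, χ, ε, μ, ξ, η — no chain reaches any other.
That is 6.

6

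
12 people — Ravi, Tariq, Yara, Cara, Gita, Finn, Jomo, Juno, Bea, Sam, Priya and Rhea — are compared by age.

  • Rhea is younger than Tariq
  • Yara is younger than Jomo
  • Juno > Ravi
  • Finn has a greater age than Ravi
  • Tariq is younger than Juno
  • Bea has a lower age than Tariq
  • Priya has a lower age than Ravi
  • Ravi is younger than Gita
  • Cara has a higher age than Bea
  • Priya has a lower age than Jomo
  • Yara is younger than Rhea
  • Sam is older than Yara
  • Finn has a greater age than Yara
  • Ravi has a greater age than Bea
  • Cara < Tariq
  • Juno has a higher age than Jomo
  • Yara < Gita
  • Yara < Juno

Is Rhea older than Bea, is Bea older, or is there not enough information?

undetermined

Following every chain through Bea: above Bea we get Ravi, Gita, Finn, Cara, Tariq, Juno.
Rhea is not reached, and no chain runs the other way from Rhea to Bea.
So the given relations leave the order of Bea and Rhea undetermined.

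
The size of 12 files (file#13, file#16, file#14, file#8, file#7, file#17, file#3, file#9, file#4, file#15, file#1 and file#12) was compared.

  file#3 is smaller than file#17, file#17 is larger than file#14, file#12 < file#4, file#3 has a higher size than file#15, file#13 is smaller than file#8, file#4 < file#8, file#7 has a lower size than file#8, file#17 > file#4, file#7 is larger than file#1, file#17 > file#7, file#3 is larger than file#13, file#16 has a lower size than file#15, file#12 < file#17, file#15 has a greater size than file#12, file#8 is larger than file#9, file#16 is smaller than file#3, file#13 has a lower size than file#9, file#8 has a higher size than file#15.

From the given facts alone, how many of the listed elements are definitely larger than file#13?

4

From file#13 the given relations immediately reach file#9, file#3, file#8.
From those, file#17 — 4 in total.
Nothing else is reachable above file#13; 4 in all.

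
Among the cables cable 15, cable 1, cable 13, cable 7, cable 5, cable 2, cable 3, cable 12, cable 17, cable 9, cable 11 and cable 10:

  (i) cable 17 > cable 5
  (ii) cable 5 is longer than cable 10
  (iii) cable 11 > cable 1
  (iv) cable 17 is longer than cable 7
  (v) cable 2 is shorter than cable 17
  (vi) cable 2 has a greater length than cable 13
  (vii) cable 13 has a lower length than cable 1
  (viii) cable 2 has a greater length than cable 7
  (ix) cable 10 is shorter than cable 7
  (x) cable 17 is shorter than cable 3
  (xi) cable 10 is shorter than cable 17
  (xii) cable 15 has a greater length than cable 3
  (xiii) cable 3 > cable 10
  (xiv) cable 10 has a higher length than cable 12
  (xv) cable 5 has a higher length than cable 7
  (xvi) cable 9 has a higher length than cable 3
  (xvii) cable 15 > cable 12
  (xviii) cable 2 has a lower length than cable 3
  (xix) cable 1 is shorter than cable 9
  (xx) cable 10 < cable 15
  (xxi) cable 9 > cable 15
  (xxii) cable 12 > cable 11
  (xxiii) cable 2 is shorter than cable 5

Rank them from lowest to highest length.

cable 13 < cable 1 < cable 11 < cable 12 < cable 10 < cable 7 < cable 2 < cable 5 < cable 17 < cable 3 < cable 15 < cable 9

The consecutive links are each given: cable 13 < cable 1; cable 1 < cable 11; cable 11 < cable 12; cable 12 < cable 10; cable 10 < cable 7; cable 7 < cable 2; cable 2 < cable 5; cable 5 < cable 17; cable 17 < cable 3; cable 3 < cable 15; cable 15 < cable 9.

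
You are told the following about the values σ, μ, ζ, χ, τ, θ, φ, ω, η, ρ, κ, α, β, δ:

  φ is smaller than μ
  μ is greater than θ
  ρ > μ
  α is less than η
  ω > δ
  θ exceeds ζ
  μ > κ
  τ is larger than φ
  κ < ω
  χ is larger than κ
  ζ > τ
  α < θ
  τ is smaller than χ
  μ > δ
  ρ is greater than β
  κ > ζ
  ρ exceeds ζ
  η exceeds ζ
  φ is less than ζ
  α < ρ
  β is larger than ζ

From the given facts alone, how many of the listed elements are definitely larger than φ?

Directly above φ: τ, ζ, μ.
One step further: η, κ, β, θ, χ, ρ (9 so far).
One step further: ω (10 so far).
Nothing else is reachable above φ; 10 in all.

10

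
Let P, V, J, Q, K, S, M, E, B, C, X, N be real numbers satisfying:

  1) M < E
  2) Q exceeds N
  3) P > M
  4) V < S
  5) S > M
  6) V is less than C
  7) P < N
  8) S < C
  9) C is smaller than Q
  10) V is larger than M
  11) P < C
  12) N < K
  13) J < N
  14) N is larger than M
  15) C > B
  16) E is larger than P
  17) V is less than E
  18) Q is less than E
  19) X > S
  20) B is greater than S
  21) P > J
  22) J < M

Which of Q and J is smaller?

J < M and M < S give J < S.
With S < B: J < M < S < B.
Then B < C extends the chain to C.
With C < Q: J < M < S < B < C < Q.
So J < Q; J is the smaller of the two.

J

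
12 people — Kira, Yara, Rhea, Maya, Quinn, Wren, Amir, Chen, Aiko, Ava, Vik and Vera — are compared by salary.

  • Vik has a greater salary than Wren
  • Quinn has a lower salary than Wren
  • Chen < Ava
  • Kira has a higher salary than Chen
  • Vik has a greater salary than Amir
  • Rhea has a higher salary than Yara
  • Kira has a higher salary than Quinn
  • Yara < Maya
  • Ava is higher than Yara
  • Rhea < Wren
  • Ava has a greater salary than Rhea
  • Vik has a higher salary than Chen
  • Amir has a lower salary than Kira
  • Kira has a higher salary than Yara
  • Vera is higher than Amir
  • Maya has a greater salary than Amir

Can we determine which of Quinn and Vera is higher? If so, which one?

undetermined

Following every chain through Quinn: above Quinn we get Wren, Kira, Vik.
Vera is not reached, and no chain runs the other way from Vera to Quinn.
So the given relations leave the order of Quinn and Vera undetermined.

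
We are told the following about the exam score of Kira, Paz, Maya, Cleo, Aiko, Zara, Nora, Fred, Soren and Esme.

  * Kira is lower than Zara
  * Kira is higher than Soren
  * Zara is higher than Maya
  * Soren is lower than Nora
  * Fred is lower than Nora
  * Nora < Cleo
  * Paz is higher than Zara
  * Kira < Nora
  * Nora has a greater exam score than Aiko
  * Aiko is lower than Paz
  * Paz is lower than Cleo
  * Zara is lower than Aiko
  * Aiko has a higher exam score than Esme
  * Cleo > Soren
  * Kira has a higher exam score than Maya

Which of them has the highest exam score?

Maya is not greatest since Maya < Zara; Esme is not greatest since Esme < Aiko; Soren is not greatest since Soren < Kira; Kira is not greatest since Kira < Nora; Zara is not greatest since Zara < Aiko; Aiko is not greatest since Aiko < Nora; Fred is not greatest since Fred < Nora; Paz is not greatest since Paz < Cleo; Nora is not greatest since Nora < Cleo.
Only Cleo has nothing above it, so Cleo is the highest exam score.

Cleo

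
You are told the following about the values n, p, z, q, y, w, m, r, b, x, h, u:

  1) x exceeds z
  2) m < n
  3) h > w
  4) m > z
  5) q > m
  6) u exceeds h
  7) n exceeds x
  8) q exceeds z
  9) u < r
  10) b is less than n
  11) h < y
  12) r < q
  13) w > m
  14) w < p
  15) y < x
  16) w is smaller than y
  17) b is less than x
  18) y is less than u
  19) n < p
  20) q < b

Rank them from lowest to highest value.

z < m < w < h < y < u < r < q < b < x < n < p

The consecutive links are each given: z < m; m < w; w < h; h < y; y < u; u < r; r < q; q < b; b < x; x < n; n < p.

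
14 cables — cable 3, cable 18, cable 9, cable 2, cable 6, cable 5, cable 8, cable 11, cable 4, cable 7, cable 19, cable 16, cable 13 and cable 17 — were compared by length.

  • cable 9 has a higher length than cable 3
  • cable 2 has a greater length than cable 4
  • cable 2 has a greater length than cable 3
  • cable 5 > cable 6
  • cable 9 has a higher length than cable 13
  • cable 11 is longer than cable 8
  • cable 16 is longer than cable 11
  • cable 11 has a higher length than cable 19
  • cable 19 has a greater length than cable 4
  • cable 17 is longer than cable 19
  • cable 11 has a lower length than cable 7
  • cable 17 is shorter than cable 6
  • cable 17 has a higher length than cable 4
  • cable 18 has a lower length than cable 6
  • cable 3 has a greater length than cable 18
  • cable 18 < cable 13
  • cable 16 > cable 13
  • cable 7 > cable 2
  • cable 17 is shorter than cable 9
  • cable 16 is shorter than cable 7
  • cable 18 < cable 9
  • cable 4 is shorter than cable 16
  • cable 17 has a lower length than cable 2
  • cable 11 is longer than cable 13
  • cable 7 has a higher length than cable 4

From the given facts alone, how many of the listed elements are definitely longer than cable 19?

8

From cable 19 the given relations immediately reach cable 17, cable 11.
From those, cable 6, cable 9, cable 2, cable 16, cable 7 — 7 in total.
From those, cable 5 — 8 in total.
No other element is forced above cable 19 by the given relations, so the count is 8.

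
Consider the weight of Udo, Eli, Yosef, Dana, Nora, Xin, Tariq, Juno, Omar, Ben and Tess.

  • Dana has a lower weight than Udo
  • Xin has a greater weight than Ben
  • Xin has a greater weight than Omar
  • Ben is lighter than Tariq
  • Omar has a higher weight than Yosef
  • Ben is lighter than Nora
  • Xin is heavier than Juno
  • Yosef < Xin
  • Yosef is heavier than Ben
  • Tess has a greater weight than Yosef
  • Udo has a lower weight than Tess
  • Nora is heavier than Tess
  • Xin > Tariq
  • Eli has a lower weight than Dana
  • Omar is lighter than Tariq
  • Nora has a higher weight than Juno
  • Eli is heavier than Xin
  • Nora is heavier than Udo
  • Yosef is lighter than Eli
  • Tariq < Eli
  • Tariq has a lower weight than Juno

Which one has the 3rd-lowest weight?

Piecing the relations together gives one ordering: Ben < Yosef < Omar < Tariq < Juno < Xin < Eli < Dana < Udo < Tess < Nora.
Counting 3 from the smallest end gives Omar.

Omar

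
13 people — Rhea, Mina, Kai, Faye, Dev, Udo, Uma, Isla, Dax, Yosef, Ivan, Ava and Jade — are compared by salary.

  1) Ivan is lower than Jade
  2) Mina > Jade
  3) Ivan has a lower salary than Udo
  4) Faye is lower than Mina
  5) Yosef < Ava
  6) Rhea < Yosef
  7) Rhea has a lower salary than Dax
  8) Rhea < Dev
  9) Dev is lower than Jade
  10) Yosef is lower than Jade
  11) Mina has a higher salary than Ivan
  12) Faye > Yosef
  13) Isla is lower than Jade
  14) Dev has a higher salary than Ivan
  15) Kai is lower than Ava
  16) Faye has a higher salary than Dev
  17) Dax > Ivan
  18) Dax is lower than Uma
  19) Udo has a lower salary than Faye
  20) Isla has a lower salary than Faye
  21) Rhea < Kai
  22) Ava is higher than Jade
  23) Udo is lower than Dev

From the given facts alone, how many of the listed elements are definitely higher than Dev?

Directly above Dev: Faye, Jade.
One step further: Mina, Ava (4 so far).
No other element is forced above Dev by the given relations, so the count is 4.

4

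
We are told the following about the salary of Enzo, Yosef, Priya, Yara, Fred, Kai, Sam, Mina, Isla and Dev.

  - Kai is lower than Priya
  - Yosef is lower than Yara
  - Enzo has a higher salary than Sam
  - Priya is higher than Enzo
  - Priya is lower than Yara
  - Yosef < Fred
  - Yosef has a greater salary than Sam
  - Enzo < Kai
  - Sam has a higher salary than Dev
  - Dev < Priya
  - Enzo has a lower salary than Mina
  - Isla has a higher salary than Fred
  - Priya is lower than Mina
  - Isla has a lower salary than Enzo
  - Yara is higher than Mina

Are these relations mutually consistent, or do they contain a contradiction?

Every relation is compatible with Dev < Sam < Yosef < Fred < Isla < Enzo < Kai < Priya < Mina < Yara; the set is consistent.

consistent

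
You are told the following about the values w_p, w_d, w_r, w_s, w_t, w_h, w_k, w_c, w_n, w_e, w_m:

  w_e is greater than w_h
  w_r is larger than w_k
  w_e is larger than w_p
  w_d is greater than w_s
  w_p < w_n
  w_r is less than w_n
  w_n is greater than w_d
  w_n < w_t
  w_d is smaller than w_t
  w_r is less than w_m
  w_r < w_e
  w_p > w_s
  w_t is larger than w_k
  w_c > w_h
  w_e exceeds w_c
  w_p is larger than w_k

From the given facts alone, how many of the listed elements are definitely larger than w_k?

6

Directly above w_k: w_r, w_p, w_t.
One step further: w_n, w_m, w_e (6 so far).
No other element is forced above w_k by the given relations, so the count is 6.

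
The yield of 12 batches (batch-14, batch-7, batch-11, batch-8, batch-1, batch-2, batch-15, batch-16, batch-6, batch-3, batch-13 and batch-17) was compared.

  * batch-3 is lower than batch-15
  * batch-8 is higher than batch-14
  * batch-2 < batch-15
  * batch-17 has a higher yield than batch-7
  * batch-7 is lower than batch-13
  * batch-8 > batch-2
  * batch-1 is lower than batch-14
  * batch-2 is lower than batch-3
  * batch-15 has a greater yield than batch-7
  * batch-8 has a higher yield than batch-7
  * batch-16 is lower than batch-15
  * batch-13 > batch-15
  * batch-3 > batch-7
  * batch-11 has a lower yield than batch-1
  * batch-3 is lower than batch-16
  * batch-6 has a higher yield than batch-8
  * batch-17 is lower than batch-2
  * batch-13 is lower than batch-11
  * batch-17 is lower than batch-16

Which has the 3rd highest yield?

Piecing the relations together gives one ordering: batch-7 < batch-17 < batch-2 < batch-3 < batch-16 < batch-15 < batch-13 < batch-11 < batch-1 < batch-14 < batch-8 < batch-6.
Counting 3 from the largest end gives batch-14.

batch-14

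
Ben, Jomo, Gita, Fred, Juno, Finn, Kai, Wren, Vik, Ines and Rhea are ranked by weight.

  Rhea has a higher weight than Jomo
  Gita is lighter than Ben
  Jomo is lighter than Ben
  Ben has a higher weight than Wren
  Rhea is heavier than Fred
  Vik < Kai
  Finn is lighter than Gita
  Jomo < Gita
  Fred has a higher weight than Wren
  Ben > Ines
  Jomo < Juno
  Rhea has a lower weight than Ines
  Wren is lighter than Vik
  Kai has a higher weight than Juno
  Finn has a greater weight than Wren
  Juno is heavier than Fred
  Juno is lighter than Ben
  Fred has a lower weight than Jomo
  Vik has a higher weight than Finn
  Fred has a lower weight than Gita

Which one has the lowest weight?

Wren

Chaining upward from Wren: directly above it, Finn, Fred, Vik, Ben; then Jomo, Gita, Rhea, Juno, Kai; then Ines.
That covers every other element, and nothing is given below Wren, so Wren is the lowest weight.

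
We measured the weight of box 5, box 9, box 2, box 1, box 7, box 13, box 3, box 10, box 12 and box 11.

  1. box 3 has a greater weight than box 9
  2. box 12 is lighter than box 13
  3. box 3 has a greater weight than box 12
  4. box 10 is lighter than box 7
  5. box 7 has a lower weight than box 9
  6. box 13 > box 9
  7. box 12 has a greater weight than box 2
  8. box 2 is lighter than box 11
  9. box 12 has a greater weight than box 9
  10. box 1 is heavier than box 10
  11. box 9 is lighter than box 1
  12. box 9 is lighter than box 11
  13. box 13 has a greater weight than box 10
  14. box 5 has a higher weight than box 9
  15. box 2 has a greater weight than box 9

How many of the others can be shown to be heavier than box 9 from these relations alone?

The elements the relations force above box 9 are box 2, box 1, box 5, box 12, box 3, box 11, box 13 — no chain reaches any other.
That is 7.

7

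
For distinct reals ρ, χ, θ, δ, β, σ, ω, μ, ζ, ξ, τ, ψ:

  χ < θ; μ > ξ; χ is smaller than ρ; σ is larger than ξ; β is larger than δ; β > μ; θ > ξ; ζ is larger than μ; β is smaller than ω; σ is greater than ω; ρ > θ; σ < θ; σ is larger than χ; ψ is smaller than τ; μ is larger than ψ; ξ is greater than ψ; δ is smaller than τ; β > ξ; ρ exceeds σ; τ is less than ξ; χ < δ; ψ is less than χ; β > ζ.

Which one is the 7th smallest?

ζ

Piecing the relations together gives one ordering: ψ < χ < δ < τ < ξ < μ < ζ < β < ω < σ < θ < ρ.
The 7th smallest is ζ.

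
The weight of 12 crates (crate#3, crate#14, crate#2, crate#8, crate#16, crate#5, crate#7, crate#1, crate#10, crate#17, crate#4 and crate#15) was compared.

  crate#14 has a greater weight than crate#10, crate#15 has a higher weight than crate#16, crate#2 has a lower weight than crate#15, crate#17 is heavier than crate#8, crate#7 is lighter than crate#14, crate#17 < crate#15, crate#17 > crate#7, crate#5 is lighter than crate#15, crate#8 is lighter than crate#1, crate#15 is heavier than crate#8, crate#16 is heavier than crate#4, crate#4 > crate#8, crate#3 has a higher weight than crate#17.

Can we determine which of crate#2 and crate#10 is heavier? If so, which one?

undetermined

Following every chain through crate#2: above crate#2 we get crate#15.
crate#10 is not reached, and no chain runs the other way from crate#10 to crate#2.
So the given relations leave the order of crate#2 and crate#10 undetermined.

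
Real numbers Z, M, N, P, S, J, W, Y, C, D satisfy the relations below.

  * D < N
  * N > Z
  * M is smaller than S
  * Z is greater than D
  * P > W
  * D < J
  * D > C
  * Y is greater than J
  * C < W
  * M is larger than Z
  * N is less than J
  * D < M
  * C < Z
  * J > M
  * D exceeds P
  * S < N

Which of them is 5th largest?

The consecutive relations fix a unique order: C < W < P < D < Z < M < S < N < J < Y.
Counting 5 from the largest end gives M.

M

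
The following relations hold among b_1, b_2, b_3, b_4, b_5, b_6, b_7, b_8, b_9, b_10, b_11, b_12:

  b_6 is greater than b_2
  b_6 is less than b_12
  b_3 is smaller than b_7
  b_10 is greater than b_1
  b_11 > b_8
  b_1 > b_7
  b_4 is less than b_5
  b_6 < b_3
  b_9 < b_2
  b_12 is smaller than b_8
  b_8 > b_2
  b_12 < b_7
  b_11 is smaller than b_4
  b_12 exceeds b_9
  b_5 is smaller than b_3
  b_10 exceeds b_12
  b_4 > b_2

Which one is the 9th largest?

b_12

Chaining the given pairs: b_9 < b_2 < b_6 < b_12 < b_8 < b_11 < b_4 < b_5 < b_3 < b_7 < b_1 < b_10.
The 9th largest is b_12.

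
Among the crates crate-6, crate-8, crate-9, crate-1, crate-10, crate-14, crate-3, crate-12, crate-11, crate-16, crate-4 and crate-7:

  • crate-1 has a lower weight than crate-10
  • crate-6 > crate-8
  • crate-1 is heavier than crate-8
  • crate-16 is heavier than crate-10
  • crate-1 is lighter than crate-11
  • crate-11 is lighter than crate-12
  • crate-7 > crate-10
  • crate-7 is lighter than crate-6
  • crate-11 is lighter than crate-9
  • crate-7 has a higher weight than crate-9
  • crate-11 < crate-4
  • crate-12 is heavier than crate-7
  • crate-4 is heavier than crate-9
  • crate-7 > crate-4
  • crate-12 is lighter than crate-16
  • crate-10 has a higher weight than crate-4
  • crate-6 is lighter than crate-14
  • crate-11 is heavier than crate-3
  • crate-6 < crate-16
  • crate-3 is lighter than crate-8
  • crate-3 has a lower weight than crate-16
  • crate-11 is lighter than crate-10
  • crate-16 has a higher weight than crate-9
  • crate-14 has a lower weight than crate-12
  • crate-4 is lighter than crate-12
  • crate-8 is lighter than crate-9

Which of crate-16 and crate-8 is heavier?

Chaining the given relations: crate-8 < crate-1 < crate-11 < crate-9 < crate-4 < crate-10 < crate-7 < crate-6 < crate-14 < crate-12 < crate-16.
So crate-8 < crate-16; crate-16 is the heavier of the two.

crate-16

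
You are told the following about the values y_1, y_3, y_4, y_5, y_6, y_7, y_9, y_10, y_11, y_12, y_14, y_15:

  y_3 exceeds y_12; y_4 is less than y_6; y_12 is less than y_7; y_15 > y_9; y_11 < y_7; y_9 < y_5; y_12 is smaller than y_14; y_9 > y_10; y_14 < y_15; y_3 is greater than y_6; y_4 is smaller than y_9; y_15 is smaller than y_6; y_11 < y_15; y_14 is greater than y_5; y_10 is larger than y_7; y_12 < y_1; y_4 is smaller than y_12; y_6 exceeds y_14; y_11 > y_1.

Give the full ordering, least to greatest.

y_4 < y_12 < y_1 < y_11 < y_7 < y_10 < y_9 < y_5 < y_14 < y_15 < y_6 < y_3

Nothing is placed below y_4, so it is least; from there y_4 < y_12; y_12 < y_1; y_1 < y_11; y_11 < y_7; y_7 < y_10; y_10 < y_9; y_9 < y_5; y_5 < y_14; y_14 < y_15; y_15 < y_6; y_6 < y_3, each given directly.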